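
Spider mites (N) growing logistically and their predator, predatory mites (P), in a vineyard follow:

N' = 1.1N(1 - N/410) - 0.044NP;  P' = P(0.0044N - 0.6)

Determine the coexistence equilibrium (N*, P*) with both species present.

From dP/dt = 0 with P > 0: 0.0044N* = 0.6, so N* = 136.
Substitute into dN/dt = 0: 1.1(1 - 136/410) = 0.044P*.
The bracket is 0.667, giving P* = 0.734/0.044 = 16.7.

N* ≈ 136, P* ≈ 16.7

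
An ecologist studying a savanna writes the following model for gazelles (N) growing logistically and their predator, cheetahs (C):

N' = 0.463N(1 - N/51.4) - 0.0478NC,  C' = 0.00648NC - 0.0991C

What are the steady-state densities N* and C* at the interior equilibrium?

N* ≈ 15.3, C* ≈ 6.8

From dC/dt = 0 with C > 0: 0.00648N* = 0.0991, so N* = 15.3.
Substitute into dN/dt = 0: 0.463(1 - 15.3/51.4) = 0.0478C*.
The bracket is 0.702, giving C* = 0.325/0.0478 = 6.8.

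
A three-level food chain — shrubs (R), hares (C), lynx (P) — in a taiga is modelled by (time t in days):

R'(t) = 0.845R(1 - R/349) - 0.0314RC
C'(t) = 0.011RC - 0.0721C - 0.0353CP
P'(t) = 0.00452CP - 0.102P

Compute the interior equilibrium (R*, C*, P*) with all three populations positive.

From dP/dt = 0: 0.00452C* = 0.102, so C* = 22.6.
From dR/dt = 0: 0.845(1 - R*/349) = 0.0314·22.6, giving R* = 349·(1 - 0.839) = 56.3.
From dC/dt = 0: 0.011·56.3 - 0.0721 = 0.0353P*, so P* = 0.548/0.0353 = 15.5.

R* ≈ 56.3, C* ≈ 22.6, P* ≈ 15.5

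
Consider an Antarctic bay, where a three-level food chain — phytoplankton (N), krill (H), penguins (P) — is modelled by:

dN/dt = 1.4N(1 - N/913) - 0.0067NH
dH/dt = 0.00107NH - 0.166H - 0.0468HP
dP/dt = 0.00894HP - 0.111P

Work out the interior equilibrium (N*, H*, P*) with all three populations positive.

From dP/dt = 0: 0.00894H* = 0.111, so H* = 12.4.
From dN/dt = 0: 1.4(1 - N*/913) = 0.0067·12.4, giving N* = 913·(1 - 0.0594) = 859.
From dH/dt = 0: 0.00107·859 - 0.166 = 0.0468P*, so P* = 0.753/0.0468 = 16.1.

N* ≈ 859, H* ≈ 12.4, P* ≈ 16.1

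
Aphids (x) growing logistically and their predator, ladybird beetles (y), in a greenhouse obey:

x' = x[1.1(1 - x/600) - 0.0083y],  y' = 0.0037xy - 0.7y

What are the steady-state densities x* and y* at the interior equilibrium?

From dy/dt = 0 with y > 0: 0.0037x* = 0.7, so x* = 189.
Substitute into dx/dt = 0: 1.1(1 - 189/600) = 0.0083y*.
The bracket is 0.685, giving y* = 0.753/0.0083 = 90.7.

x* ≈ 189, y* ≈ 90.7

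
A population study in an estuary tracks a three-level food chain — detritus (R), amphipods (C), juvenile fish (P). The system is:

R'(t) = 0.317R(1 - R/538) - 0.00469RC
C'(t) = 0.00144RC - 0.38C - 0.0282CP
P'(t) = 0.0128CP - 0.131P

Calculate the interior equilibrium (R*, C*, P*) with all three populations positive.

R* ≈ 457, C* ≈ 10.2, P* ≈ 9.84

From dP/dt = 0: 0.0128C* = 0.131, so C* = 10.2.
From dR/dt = 0: 0.317(1 - R*/538) = 0.00469·10.2, giving R* = 538·(1 - 0.151) = 457.
From dC/dt = 0: 0.00144·457 - 0.38 = 0.0282P*, so P* = 0.277/0.0282 = 9.84.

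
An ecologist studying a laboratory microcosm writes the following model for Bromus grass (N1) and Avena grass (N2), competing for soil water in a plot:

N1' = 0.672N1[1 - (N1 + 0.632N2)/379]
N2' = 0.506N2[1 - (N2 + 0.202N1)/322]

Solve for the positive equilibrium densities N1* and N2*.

Setting both brackets to zero gives the nullclines N1 + 0.632N2 = 379 and 0.202N1 + N2 = 322.
Substituting N2 = 322 - 0.202N1 into the first: N1(1 - 0.632·0.202) = 379 - 0.632·322.
So N1* = 175/0.872 = 201, and then N2* = 322 - 0.202·201 = 281.

N1* ≈ 201, N2* ≈ 281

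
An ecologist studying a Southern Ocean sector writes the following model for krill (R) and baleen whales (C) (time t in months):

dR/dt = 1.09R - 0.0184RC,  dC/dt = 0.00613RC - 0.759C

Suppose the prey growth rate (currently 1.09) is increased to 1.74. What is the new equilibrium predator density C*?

C* ≈ 94.6

At the interior fixed point, setting dR/dt = 0 with R > 0 fixes C* = (prey growth rate)/(RC coefficient) — independent of the other coefficients.
With the change, C* = 1.74/0.0184 = 94.6; it rises from 59.2.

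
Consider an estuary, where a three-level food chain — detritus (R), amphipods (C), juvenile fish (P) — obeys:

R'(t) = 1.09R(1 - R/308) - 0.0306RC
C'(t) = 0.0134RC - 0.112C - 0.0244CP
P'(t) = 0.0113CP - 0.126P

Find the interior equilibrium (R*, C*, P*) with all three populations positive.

From dP/dt = 0: 0.0113C* = 0.126, so C* = 11.2.
From dR/dt = 0: 1.09(1 - R*/308) = 0.0306·11.2, giving R* = 308·(1 - 0.313) = 212.
From dC/dt = 0: 0.0134·212 - 0.112 = 0.0244P*, so P* = 2.72/0.0244 = 112.

R* ≈ 212, C* ≈ 11.2, P* ≈ 112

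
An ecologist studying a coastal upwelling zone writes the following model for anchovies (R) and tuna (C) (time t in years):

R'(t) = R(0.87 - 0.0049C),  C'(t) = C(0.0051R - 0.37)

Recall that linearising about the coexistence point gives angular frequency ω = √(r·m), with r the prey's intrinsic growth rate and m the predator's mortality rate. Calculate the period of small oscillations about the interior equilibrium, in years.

T ≈ 11.1 years

Here r = 0.87 and m = 0.37, so r·m = 0.322.
ω = √0.322 = 0.567 per year, hence T = 2π/ω ≈ 11.1 years.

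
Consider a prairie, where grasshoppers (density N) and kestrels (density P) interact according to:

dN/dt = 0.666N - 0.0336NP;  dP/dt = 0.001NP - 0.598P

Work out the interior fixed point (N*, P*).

N* ≈ 598, P* ≈ 19.8

Set dP/dt = 0 with P > 0: 0.001N - 0.598 = 0, so N* = 0.598/0.001 = 598.
Set dN/dt = 0 with N > 0: 0.666 - 0.0336P = 0, so P* = 0.666/0.0336 = 19.8.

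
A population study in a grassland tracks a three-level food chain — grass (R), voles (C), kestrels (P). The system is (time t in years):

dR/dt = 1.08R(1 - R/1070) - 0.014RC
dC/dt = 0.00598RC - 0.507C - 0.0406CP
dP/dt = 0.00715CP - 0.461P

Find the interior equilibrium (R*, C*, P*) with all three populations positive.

R* ≈ 176, C* ≈ 64.5, P* ≈ 13.4

From dP/dt = 0: 0.00715C* = 0.461, so C* = 64.5.
From dR/dt = 0: 1.08(1 - R*/1070) = 0.014·64.5, giving R* = 1070·(1 - 0.836) = 176.
From dC/dt = 0: 0.00598·176 - 0.507 = 0.0406P*, so P* = 0.544/0.0406 = 13.4.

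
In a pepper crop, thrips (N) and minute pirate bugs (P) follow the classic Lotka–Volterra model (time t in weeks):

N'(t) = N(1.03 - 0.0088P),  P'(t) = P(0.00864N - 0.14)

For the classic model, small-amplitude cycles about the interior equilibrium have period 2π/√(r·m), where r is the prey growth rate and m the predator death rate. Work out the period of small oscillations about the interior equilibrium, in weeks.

Here r = 1.03 and m = 0.14, so r·m = 0.144.
ω = √0.144 = 0.38 per week, hence T = 2π/ω ≈ 16.5 weeks.

T ≈ 16.5 weeks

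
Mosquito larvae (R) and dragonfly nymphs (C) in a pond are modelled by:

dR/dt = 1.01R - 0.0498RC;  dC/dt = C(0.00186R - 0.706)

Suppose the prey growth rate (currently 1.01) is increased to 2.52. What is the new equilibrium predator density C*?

C* ≈ 50.6

At the interior fixed point, setting dR/dt = 0 with R > 0 fixes C* = (prey growth rate)/(RC coefficient) — independent of the other coefficients.
With the change, C* = 2.52/0.0498 = 50.6; it rises from 20.3.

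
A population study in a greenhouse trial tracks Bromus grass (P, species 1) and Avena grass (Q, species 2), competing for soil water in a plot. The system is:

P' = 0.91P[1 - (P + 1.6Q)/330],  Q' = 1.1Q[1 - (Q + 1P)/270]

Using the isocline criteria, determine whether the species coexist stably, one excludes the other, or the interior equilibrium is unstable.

Compare the nullcline intercepts: K1/α12 = 330/1.6 = 206 < K2 = 270; K2/α21 = 270/1 = 270 < K1 = 330.
Since both are reversed, neither can invade when rare; the interior point is a saddle.

unstable coexistence (outcome depends on initial conditions)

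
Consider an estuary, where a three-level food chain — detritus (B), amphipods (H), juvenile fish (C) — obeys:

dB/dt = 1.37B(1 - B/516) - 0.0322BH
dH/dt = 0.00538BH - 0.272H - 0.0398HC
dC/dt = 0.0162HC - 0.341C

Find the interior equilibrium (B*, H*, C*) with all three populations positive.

From dC/dt = 0: 0.0162H* = 0.341, so H* = 21.
From dB/dt = 0: 1.37(1 - B*/516) = 0.0322·21, giving B* = 516·(1 - 0.495) = 261.
From dH/dt = 0: 0.00538·261 - 0.272 = 0.0398C*, so C* = 1.13/0.0398 = 28.4.

B* ≈ 261, H* ≈ 21, C* ≈ 28.4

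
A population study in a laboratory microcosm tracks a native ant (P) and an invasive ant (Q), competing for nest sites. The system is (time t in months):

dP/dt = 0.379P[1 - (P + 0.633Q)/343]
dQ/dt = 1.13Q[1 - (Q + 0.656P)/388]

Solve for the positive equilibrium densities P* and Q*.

Setting both brackets to zero gives the nullclines P + 0.633Q = 343 and 0.656P + Q = 388.
Substituting Q = 388 - 0.656P into the first: P(1 - 0.633·0.656) = 343 - 0.633·388.
So P* = 97.4/0.585 = 167, and then Q* = 388 - 0.656·167 = 279.

P* ≈ 167, Q* ≈ 279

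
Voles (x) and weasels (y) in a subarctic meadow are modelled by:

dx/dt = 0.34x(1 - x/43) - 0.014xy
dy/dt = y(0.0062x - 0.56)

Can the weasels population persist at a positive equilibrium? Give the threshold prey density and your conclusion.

Threshold x = 90.3; K < 90.3, so no, the predator goes extinct.

The predator equation gives dy/dt > 0 only when x > 0.56/0.0062 = 90.3.
Without the predator, x → K = 43. Since 43 < 90.3, the predator cannot invade.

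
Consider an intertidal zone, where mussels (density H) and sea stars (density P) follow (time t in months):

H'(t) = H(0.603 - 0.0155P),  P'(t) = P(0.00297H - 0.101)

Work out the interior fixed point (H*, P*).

H* ≈ 34, P* ≈ 38.9

Set dP/dt = 0 with P > 0: 0.00297H - 0.101 = 0, so H* = 0.101/0.00297 = 34.
Set dH/dt = 0 with H > 0: 0.603 - 0.0155P = 0, so P* = 0.603/0.0155 = 38.9.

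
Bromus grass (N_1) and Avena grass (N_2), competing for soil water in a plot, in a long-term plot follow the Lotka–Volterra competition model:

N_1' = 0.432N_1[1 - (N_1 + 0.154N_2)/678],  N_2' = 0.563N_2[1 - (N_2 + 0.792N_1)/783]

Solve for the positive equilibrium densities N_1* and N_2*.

Setting both brackets to zero gives the nullclines N_1 + 0.154N_2 = 678 and 0.792N_1 + N_2 = 783.
Substituting N_2 = 783 - 0.792N_1 into the first: N_1(1 - 0.154·0.792) = 678 - 0.154·783.
So N_1* = 557/0.878 = 635, and then N_2* = 783 - 0.792·635 = 280.

N_1* ≈ 635, N_2* ≈ 280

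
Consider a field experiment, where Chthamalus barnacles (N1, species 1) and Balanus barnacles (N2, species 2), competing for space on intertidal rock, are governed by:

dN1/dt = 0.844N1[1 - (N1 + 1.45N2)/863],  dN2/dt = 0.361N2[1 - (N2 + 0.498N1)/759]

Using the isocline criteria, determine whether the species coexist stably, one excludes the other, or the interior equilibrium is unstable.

species 2 excludes species 1

Compare the nullcline intercepts: K1/α12 = 863/1.45 = 595 < K2 = 759; K2/α21 = 759/0.498 = 1520 > K1 = 863.
Since the inequalities point opposite ways, species 2 can invade but species 1 cannot.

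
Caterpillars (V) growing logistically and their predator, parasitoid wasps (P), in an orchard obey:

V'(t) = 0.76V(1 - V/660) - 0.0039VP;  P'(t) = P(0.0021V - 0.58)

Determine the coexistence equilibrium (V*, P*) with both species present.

V* ≈ 276, P* ≈ 113

From dP/dt = 0 with P > 0: 0.0021V* = 0.58, so V* = 276.
Substitute into dV/dt = 0: 0.76(1 - 276/660) = 0.0039P*.
The bracket is 0.582, giving P* = 0.442/0.0039 = 113.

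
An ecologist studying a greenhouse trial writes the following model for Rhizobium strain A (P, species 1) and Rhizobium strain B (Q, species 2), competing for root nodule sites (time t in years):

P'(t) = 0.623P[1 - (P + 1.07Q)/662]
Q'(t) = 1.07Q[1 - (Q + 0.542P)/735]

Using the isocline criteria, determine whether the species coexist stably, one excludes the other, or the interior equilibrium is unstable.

Compare the nullcline intercepts: K1/α12 = 662/1.07 = 619 < K2 = 735; K2/α21 = 735/0.542 = 1360 > K1 = 662.
Since the inequalities point opposite ways, species 2 can invade but species 1 cannot.

species 2 excludes species 1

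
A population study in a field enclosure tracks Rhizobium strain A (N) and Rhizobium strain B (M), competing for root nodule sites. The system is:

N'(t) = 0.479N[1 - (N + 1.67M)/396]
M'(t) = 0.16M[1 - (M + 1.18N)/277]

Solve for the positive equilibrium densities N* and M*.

Setting both brackets to zero gives the nullclines N + 1.67M = 396 and 1.18N + M = 277.
Substituting M = 277 - 1.18N into the first: N(1 - 1.67·1.18) = 396 - 1.67·277.
So N* = -66.6/-0.971 = 68.6, and then M* = 277 - 1.18·68.6 = 196.

N* ≈ 68.6, M* ≈ 196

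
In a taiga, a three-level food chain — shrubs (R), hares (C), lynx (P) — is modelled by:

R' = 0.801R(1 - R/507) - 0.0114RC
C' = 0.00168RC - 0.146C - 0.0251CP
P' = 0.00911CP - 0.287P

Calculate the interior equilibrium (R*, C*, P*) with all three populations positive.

R* ≈ 280, C* ≈ 31.5, P* ≈ 12.9

From dP/dt = 0: 0.00911C* = 0.287, so C* = 31.5.
From dR/dt = 0: 0.801(1 - R*/507) = 0.0114·31.5, giving R* = 507·(1 - 0.448) = 280.
From dC/dt = 0: 0.00168·280 - 0.146 = 0.0251P*, so P* = 0.324/0.0251 = 12.9.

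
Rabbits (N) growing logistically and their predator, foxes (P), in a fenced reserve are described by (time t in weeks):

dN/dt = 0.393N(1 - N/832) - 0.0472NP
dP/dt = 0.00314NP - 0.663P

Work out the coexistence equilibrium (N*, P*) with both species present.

N* ≈ 211, P* ≈ 6.21

From dP/dt = 0 with P > 0: 0.00314N* = 0.663, so N* = 211.
Substitute into dN/dt = 0: 0.393(1 - 211/832) = 0.0472P*.
The bracket is 0.746, giving P* = 0.293/0.0472 = 6.21.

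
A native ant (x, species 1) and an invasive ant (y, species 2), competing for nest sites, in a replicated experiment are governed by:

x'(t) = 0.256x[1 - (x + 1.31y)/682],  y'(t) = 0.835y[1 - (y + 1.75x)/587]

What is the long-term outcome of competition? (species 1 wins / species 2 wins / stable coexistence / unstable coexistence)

unstable coexistence (outcome depends on initial conditions)

Compare the nullcline intercepts: K1/α12 = 682/1.31 = 521 < K2 = 587; K2/α21 = 587/1.75 = 335 < K1 = 682.
Since both are reversed, neither can invade when rare; the interior point is a saddle.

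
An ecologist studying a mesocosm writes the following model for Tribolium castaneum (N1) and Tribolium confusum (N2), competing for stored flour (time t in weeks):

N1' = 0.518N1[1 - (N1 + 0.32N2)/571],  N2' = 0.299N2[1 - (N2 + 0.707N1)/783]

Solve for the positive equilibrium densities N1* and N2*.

Setting both brackets to zero gives the nullclines N1 + 0.32N2 = 571 and 0.707N1 + N2 = 783.
Substituting N2 = 783 - 0.707N1 into the first: N1(1 - 0.32·0.707) = 571 - 0.32·783.
So N1* = 320/0.774 = 414, and then N2* = 783 - 0.707·414 = 490.

N1* ≈ 414, N2* ≈ 490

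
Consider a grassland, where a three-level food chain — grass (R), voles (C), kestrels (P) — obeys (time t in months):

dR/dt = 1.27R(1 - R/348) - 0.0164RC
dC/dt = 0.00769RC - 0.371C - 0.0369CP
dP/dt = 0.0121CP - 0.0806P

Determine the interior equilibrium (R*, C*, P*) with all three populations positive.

From dP/dt = 0: 0.0121C* = 0.0806, so C* = 6.66.
From dR/dt = 0: 1.27(1 - R*/348) = 0.0164·6.66, giving R* = 348·(1 - 0.086) = 318.
From dC/dt = 0: 0.00769·318 - 0.371 = 0.0369P*, so P* = 2.07/0.0369 = 56.2.

R* ≈ 318, C* ≈ 6.66, P* ≈ 56.2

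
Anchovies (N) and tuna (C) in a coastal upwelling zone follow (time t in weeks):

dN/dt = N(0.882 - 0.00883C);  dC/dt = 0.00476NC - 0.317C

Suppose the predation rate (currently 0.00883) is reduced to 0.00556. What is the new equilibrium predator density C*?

C* ≈ 159

At the interior fixed point, setting dN/dt = 0 with N > 0 fixes C* = (prey growth rate)/(NC coefficient) — independent of the other coefficients.
With the change, C* = 0.882/0.00556 = 159; it rises from 99.9.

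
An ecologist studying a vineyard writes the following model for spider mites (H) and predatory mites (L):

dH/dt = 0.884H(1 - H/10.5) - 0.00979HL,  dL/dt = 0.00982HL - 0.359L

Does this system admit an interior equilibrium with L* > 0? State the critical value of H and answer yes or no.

The predator equation gives dL/dt > 0 only when H > 0.359/0.00982 = 36.6.
Without the predator, H → K = 10.5. Since 10.5 < 36.6, the predator cannot invade.

Threshold H = 36.6; K < 36.6, so no, the predator goes extinct.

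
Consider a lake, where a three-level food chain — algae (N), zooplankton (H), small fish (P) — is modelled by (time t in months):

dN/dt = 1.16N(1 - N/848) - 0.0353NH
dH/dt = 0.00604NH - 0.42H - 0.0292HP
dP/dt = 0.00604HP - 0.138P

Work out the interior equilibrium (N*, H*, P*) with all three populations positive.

N* ≈ 258, H* ≈ 22.8, P* ≈ 39.1

From dP/dt = 0: 0.00604H* = 0.138, so H* = 22.8.
From dN/dt = 0: 1.16(1 - N*/848) = 0.0353·22.8, giving N* = 848·(1 - 0.695) = 258.
From dH/dt = 0: 0.00604·258 - 0.42 = 0.0292P*, so P* = 1.14/0.0292 = 39.1.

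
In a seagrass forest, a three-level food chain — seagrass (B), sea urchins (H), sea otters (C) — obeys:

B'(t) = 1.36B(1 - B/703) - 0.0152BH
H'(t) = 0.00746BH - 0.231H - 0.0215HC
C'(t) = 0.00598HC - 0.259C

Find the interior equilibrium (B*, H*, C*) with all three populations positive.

B* ≈ 363, H* ≈ 43.3, C* ≈ 115

From dC/dt = 0: 0.00598H* = 0.259, so H* = 43.3.
From dB/dt = 0: 1.36(1 - B*/703) = 0.0152·43.3, giving B* = 703·(1 - 0.484) = 363.
From dH/dt = 0: 0.00746·363 - 0.231 = 0.0215C*, so C* = 2.47/0.0215 = 115.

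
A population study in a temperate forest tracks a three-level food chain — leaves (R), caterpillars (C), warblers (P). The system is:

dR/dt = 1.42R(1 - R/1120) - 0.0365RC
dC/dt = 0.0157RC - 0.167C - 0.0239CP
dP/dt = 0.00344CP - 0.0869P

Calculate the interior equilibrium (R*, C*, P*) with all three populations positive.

From dP/dt = 0: 0.00344C* = 0.0869, so C* = 25.3.
From dR/dt = 0: 1.42(1 - R*/1120) = 0.0365·25.3, giving R* = 1120·(1 - 0.649) = 393.
From dC/dt = 0: 0.0157·393 - 0.167 = 0.0239P*, so P* = 6/0.0239 = 251.

R* ≈ 393, C* ≈ 25.3, P* ≈ 251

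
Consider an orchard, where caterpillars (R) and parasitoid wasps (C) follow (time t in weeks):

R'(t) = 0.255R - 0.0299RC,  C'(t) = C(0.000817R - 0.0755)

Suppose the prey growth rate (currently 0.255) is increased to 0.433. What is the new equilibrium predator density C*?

At the interior fixed point, setting dR/dt = 0 with R > 0 fixes C* = (prey growth rate)/(RC coefficient) — independent of the other coefficients.
With the change, C* = 0.433/0.0299 = 14.5; it rises from 8.53.

C* ≈ 14.5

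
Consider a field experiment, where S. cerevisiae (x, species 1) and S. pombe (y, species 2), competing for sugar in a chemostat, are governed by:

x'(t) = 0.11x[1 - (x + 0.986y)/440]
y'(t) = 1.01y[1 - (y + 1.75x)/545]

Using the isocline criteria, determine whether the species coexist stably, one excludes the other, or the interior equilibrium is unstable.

Compare the nullcline intercepts: K1/α12 = 440/0.986 = 446 < K2 = 545; K2/α21 = 545/1.75 = 311 < K1 = 440.
Since both are reversed, neither can invade when rare; the interior point is a saddle.

unstable coexistence (outcome depends on initial conditions)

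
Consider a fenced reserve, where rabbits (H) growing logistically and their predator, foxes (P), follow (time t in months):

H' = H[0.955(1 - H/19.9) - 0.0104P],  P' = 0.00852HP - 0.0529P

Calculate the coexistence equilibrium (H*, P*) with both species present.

From dP/dt = 0 with P > 0: 0.00852H* = 0.0529, so H* = 6.21.
Substitute into dH/dt = 0: 0.955(1 - 6.21/19.9) = 0.0104P*.
The bracket is 0.688, giving P* = 0.657/0.0104 = 63.2.

H* ≈ 6.21, P* ≈ 63.2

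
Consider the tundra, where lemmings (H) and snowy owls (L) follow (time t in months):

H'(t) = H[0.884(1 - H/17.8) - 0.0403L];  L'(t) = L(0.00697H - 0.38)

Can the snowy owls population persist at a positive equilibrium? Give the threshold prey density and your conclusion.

The predator equation gives dL/dt > 0 only when H > 0.38/0.00697 = 54.5.
Without the predator, H → K = 17.8. Since 17.8 < 54.5, the predator cannot invade.

Threshold H = 54.5; K < 54.5, so no, the predator goes extinct.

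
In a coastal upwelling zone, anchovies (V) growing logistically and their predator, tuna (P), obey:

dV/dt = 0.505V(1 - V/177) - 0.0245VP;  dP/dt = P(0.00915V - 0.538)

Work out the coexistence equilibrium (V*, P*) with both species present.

From dP/dt = 0 with P > 0: 0.00915V* = 0.538, so V* = 58.8.
Substitute into dV/dt = 0: 0.505(1 - 58.8/177) = 0.0245P*.
The bracket is 0.668, giving P* = 0.337/0.0245 = 13.8.

V* ≈ 58.8, P* ≈ 13.8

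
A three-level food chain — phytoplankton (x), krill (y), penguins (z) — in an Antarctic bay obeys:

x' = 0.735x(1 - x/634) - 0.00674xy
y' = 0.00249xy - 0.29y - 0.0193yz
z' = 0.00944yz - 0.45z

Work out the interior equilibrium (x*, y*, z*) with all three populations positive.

x* ≈ 357, y* ≈ 47.7, z* ≈ 31

From dz/dt = 0: 0.00944y* = 0.45, so y* = 47.7.
From dx/dt = 0: 0.735(1 - x*/634) = 0.00674·47.7, giving x* = 634·(1 - 0.437) = 357.
From dy/dt = 0: 0.00249·357 - 0.29 = 0.0193z*, so z* = 0.599/0.0193 = 31.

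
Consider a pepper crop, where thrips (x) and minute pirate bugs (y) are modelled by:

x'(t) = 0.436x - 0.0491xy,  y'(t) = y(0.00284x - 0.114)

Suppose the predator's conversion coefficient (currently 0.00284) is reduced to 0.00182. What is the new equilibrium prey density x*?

At the interior fixed point, setting dy/dt = 0 with y > 0 fixes x* = (predator death rate)/(xy coefficient) — independent of the other coefficients.
With the change, x* = 0.114/0.00182 = 62.6; it rises from 40.1.

x* ≈ 62.6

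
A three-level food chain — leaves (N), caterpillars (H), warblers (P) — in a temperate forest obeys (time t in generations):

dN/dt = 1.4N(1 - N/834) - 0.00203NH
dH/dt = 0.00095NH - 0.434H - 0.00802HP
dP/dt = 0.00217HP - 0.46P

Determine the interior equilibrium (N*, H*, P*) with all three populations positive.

From dP/dt = 0: 0.00217H* = 0.46, so H* = 212.
From dN/dt = 0: 1.4(1 - N*/834) = 0.00203·212, giving N* = 834·(1 - 0.307) = 578.
From dH/dt = 0: 0.00095·578 - 0.434 = 0.00802P*, so P* = 0.115/0.00802 = 14.3.

N* ≈ 578, H* ≈ 212, P* ≈ 14.3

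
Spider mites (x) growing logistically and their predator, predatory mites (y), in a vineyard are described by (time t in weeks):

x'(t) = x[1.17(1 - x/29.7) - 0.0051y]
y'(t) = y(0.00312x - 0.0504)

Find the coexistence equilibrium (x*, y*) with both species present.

From dy/dt = 0 with y > 0: 0.00312x* = 0.0504, so x* = 16.2.
Substitute into dx/dt = 0: 1.17(1 - 16.2/29.7) = 0.0051y*.
The bracket is 0.456, giving y* = 0.534/0.0051 = 105.

x* ≈ 16.2, y* ≈ 105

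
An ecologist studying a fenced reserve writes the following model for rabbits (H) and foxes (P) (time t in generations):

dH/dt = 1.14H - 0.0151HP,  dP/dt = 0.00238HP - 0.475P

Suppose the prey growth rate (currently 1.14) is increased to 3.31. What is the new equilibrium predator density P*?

At the interior fixed point, setting dH/dt = 0 with H > 0 fixes P* = (prey growth rate)/(HP coefficient) — independent of the other coefficients.
With the change, P* = 3.31/0.0151 = 219; it rises from 75.5.

P* ≈ 219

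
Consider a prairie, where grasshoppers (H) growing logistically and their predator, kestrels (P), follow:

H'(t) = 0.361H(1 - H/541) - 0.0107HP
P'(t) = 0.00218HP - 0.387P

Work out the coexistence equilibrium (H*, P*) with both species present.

From dP/dt = 0 with P > 0: 0.00218H* = 0.387, so H* = 178.
Substitute into dH/dt = 0: 0.361(1 - 178/541) = 0.0107P*.
The bracket is 0.672, giving P* = 0.243/0.0107 = 22.7.

H* ≈ 178, P* ≈ 22.7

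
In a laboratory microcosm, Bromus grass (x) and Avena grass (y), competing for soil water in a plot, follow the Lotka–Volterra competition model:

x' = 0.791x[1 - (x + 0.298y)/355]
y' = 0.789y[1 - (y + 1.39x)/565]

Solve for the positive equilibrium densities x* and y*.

Setting both brackets to zero gives the nullclines x + 0.298y = 355 and 1.39x + y = 565.
Substituting y = 565 - 1.39x into the first: x(1 - 0.298·1.39) = 355 - 0.298·565.
So x* = 187/0.586 = 319, and then y* = 565 - 1.39·319 = 122.

x* ≈ 319, y* ≈ 122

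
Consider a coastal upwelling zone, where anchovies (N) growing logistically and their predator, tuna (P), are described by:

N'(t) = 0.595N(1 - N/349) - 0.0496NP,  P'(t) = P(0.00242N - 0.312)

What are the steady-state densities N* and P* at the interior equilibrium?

From dP/dt = 0 with P > 0: 0.00242N* = 0.312, so N* = 129.
Substitute into dN/dt = 0: 0.595(1 - 129/349) = 0.0496P*.
The bracket is 0.631, giving P* = 0.375/0.0496 = 7.56.

N* ≈ 129, P* ≈ 7.56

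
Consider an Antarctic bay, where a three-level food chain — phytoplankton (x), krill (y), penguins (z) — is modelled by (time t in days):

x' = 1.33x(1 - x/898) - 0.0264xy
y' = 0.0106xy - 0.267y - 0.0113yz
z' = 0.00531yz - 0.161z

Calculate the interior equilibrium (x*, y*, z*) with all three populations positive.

x* ≈ 358, y* ≈ 30.3, z* ≈ 312

From dz/dt = 0: 0.00531y* = 0.161, so y* = 30.3.
From dx/dt = 0: 1.33(1 - x*/898) = 0.0264·30.3, giving x* = 898·(1 - 0.602) = 358.
From dy/dt = 0: 0.0106·358 - 0.267 = 0.0113z*, so z* = 3.52/0.0113 = 312.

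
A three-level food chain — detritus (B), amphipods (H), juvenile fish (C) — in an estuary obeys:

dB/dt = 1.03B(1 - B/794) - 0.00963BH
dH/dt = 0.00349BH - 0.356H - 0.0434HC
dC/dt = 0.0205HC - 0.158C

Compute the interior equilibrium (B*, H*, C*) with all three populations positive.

From dC/dt = 0: 0.0205H* = 0.158, so H* = 7.71.
From dB/dt = 0: 1.03(1 - B*/794) = 0.00963·7.71, giving B* = 794·(1 - 0.0721) = 737.
From dH/dt = 0: 0.00349·737 - 0.356 = 0.0434C*, so C* = 2.22/0.0434 = 51.

B* ≈ 737, H* ≈ 7.71, C* ≈ 51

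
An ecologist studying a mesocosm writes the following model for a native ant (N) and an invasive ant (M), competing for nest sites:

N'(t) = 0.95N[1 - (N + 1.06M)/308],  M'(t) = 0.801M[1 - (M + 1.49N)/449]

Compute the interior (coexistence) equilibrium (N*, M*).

N* ≈ 290, M* ≈ 17.1

Setting both brackets to zero gives the nullclines N + 1.06M = 308 and 1.49N + M = 449.
Substituting M = 449 - 1.49N into the first: N(1 - 1.06·1.49) = 308 - 1.06·449.
So N* = -168/-0.579 = 290, and then M* = 449 - 1.49·290 = 17.1.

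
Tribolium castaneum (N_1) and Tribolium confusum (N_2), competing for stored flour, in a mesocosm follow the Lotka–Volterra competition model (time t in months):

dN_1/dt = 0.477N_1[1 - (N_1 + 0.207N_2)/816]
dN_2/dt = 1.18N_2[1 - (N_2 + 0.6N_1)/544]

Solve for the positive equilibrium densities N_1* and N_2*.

N_1* ≈ 803, N_2* ≈ 62.1

Setting both brackets to zero gives the nullclines N_1 + 0.207N_2 = 816 and 0.6N_1 + N_2 = 544.
Substituting N_2 = 544 - 0.6N_1 into the first: N_1(1 - 0.207·0.6) = 816 - 0.207·544.
So N_1* = 703/0.876 = 803, and then N_2* = 544 - 0.6·803 = 62.1.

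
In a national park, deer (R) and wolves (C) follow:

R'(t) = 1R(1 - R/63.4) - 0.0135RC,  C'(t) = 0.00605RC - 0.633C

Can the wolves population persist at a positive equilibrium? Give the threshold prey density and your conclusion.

The predator equation gives dC/dt > 0 only when R > 0.633/0.00605 = 105.
Without the predator, R → K = 63.4. Since 63.4 < 105, the predator cannot invade.

Threshold R = 105; K < 105, so no, the predator goes extinct.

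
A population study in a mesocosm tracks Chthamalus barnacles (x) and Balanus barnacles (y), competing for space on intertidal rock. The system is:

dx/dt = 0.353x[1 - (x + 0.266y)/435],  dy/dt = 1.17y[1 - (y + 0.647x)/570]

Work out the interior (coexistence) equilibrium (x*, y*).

Setting both brackets to zero gives the nullclines x + 0.266y = 435 and 0.647x + y = 570.
Substituting y = 570 - 0.647x into the first: x(1 - 0.266·0.647) = 435 - 0.266·570.
So x* = 283/0.828 = 342, and then y* = 570 - 0.647·342 = 349.

x* ≈ 342, y* ≈ 349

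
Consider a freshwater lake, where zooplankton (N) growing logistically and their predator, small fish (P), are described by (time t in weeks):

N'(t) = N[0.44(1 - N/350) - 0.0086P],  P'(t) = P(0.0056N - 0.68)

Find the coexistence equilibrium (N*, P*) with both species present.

From dP/dt = 0 with P > 0: 0.0056N* = 0.68, so N* = 121.
Substitute into dN/dt = 0: 0.44(1 - 121/350) = 0.0086P*.
The bracket is 0.653, giving P* = 0.287/0.0086 = 33.4.

N* ≈ 121, P* ≈ 33.4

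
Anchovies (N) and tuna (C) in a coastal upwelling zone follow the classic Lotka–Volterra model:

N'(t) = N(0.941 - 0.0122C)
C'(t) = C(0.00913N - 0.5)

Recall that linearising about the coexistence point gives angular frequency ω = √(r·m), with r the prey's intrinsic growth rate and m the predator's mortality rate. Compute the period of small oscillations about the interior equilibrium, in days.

T ≈ 9.16 days

Here r = 0.941 and m = 0.5, so r·m = 0.47.
ω = √0.47 = 0.686 per day, hence T = 2π/ω ≈ 9.16 days.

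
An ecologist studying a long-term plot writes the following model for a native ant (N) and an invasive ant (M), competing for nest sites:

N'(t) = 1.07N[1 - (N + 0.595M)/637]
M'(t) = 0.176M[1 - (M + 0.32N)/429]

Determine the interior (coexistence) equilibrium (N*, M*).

Setting both brackets to zero gives the nullclines N + 0.595M = 637 and 0.32N + M = 429.
Substituting M = 429 - 0.32N into the first: N(1 - 0.595·0.32) = 637 - 0.595·429.
So N* = 382/0.81 = 472, and then M* = 429 - 0.32·472 = 278.

N* ≈ 472, M* ≈ 278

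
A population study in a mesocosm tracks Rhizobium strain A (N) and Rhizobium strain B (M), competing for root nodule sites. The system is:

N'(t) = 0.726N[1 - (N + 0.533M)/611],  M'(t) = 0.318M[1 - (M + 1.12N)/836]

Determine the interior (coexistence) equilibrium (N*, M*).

Setting both brackets to zero gives the nullclines N + 0.533M = 611 and 1.12N + M = 836.
Substituting M = 836 - 1.12N into the first: N(1 - 0.533·1.12) = 611 - 0.533·836.
So N* = 165/0.403 = 410, and then M* = 836 - 1.12·410 = 376.

N* ≈ 410, M* ≈ 376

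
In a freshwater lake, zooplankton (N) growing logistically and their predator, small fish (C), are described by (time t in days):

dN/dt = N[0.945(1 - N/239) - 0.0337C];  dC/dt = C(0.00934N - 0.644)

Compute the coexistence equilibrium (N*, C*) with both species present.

N* ≈ 69, C* ≈ 20

From dC/dt = 0 with C > 0: 0.00934N* = 0.644, so N* = 69.
Substitute into dN/dt = 0: 0.945(1 - 69/239) = 0.0337C*.
The bracket is 0.712, giving C* = 0.672/0.0337 = 20.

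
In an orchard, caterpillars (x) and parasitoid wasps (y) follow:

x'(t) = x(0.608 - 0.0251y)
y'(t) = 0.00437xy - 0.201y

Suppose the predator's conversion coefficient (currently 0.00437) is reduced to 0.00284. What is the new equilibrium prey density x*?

At the interior fixed point, setting dy/dt = 0 with y > 0 fixes x* = (predator death rate)/(xy coefficient) — independent of the other coefficients.
With the change, x* = 0.201/0.00284 = 70.8; it rises from 46.

x* ≈ 70.8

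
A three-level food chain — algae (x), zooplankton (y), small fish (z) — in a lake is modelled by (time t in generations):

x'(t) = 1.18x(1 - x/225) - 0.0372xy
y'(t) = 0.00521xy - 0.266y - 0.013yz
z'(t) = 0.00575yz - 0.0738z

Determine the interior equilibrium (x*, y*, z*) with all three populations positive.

x* ≈ 134, y* ≈ 12.8, z* ≈ 33.2

From dz/dt = 0: 0.00575y* = 0.0738, so y* = 12.8.
From dx/dt = 0: 1.18(1 - x*/225) = 0.0372·12.8, giving x* = 225·(1 - 0.405) = 134.
From dy/dt = 0: 0.00521·134 - 0.266 = 0.013z*, so z* = 0.432/0.013 = 33.2.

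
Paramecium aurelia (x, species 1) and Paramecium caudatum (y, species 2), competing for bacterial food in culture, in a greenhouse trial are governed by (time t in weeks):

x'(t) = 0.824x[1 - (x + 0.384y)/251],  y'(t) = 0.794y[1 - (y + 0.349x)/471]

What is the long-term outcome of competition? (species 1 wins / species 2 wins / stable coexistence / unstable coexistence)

Compare the nullcline intercepts: K1/α12 = 251/0.384 = 654 > K2 = 471; K2/α21 = 471/0.349 = 1350 > K1 = 251.
Since both inequalities hold, each species can invade when rare, so the interior equilibrium is stable.

stable coexistence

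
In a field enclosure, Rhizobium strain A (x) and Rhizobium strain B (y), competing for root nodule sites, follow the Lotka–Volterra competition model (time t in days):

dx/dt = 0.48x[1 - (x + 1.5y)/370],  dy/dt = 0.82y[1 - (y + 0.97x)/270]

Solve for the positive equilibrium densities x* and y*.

Setting both brackets to zero gives the nullclines x + 1.5y = 370 and 0.97x + y = 270.
Substituting y = 270 - 0.97x into the first: x(1 - 1.5·0.97) = 370 - 1.5·270.
So x* = -35/-0.455 = 76.9, and then y* = 270 - 0.97·76.9 = 195.

x* ≈ 76.9, y* ≈ 195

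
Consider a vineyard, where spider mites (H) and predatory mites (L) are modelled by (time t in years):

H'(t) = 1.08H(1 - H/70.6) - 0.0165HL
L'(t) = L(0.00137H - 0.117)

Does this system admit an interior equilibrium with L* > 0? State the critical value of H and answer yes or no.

The predator equation gives dL/dt > 0 only when H > 0.117/0.00137 = 85.4.
Without the predator, H → K = 70.6. Since 70.6 < 85.4, the predator cannot invade.

Threshold H = 85.4; K < 85.4, so no, the predator goes extinct.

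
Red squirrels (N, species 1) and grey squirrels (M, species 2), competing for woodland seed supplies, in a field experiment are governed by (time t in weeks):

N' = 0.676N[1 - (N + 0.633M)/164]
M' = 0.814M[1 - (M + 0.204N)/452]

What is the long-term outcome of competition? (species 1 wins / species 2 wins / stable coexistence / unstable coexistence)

Compare the nullcline intercepts: K1/α12 = 164/0.633 = 259 < K2 = 452; K2/α21 = 452/0.204 = 2220 > K1 = 164.
Since the inequalities point opposite ways, species 2 can invade but species 1 cannot.

species 2 excludes species 1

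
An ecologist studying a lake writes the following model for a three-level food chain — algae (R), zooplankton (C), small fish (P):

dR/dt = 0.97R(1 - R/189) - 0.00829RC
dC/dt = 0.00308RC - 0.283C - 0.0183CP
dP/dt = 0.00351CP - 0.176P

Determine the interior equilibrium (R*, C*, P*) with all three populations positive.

R* ≈ 108, C* ≈ 50.1, P* ≈ 2.71

From dP/dt = 0: 0.00351C* = 0.176, so C* = 50.1.
From dR/dt = 0: 0.97(1 - R*/189) = 0.00829·50.1, giving R* = 189·(1 - 0.429) = 108.
From dC/dt = 0: 0.00308·108 - 0.283 = 0.0183P*, so P* = 0.0497/0.0183 = 2.71.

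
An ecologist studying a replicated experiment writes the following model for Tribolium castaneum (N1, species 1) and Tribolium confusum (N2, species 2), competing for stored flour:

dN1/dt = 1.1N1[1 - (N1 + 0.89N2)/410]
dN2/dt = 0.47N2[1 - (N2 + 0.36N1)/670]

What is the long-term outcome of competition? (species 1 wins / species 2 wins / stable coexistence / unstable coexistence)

Compare the nullcline intercepts: K1/α12 = 410/0.89 = 461 < K2 = 670; K2/α21 = 670/0.36 = 1860 > K1 = 410.
Since the inequalities point opposite ways, species 2 can invade but species 1 cannot.

species 2 excludes species 1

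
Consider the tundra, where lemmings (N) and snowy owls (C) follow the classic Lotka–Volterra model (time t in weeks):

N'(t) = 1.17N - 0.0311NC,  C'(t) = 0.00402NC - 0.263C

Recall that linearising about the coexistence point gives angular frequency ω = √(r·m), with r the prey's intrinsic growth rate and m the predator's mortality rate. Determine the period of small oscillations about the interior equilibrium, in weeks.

T ≈ 11.3 weeks

Here r = 1.17 and m = 0.263, so r·m = 0.308.
ω = √0.308 = 0.555 per week, hence T = 2π/ω ≈ 11.3 weeks.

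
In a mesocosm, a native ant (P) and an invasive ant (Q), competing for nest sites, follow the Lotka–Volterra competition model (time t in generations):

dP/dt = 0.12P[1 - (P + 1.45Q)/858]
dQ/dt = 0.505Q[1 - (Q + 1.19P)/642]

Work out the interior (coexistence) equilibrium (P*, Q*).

P* ≈ 100, Q* ≈ 522

Setting both brackets to zero gives the nullclines P + 1.45Q = 858 and 1.19P + Q = 642.
Substituting Q = 642 - 1.19P into the first: P(1 - 1.45·1.19) = 858 - 1.45·642.
So P* = -72.9/-0.725 = 100, and then Q* = 642 - 1.19·100 = 522.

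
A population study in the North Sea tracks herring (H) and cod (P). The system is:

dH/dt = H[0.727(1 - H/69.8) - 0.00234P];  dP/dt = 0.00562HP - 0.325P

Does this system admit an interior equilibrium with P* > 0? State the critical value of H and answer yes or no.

Threshold H = 57.8; K > 57.8, so yes, the predator persists.

The predator equation gives dP/dt > 0 only when H > 0.325/0.00562 = 57.8.
Without the predator, H → K = 69.8. Since 69.8 > 57.8, the predator can invade and persist.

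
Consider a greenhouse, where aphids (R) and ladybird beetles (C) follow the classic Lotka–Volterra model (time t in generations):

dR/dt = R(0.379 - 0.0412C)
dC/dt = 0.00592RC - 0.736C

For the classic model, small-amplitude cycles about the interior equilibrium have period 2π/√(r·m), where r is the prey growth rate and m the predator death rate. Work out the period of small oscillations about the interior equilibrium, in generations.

Here r = 0.379 and m = 0.736, so r·m = 0.279.
ω = √0.279 = 0.528 per generation, hence T = 2π/ω ≈ 11.9 generations.

T ≈ 11.9 generations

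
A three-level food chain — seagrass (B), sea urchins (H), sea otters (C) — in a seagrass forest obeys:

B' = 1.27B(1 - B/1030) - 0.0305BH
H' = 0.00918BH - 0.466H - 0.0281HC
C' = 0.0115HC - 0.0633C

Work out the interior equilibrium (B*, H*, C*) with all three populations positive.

From dC/dt = 0: 0.0115H* = 0.0633, so H* = 5.5.
From dB/dt = 0: 1.27(1 - B*/1030) = 0.0305·5.5, giving B* = 1030·(1 - 0.132) = 894.
From dH/dt = 0: 0.00918·894 - 0.466 = 0.0281C*, so C* = 7.74/0.0281 = 275.

B* ≈ 894, H* ≈ 5.5, C* ≈ 275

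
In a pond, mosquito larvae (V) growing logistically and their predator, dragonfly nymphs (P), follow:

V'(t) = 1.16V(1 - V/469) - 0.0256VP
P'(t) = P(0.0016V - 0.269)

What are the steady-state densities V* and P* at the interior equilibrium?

From dP/dt = 0 with P > 0: 0.0016V* = 0.269, so V* = 168.
Substitute into dV/dt = 0: 1.16(1 - 168/469) = 0.0256P*.
The bracket is 0.642, giving P* = 0.744/0.0256 = 29.1.

V* ≈ 168, P* ≈ 29.1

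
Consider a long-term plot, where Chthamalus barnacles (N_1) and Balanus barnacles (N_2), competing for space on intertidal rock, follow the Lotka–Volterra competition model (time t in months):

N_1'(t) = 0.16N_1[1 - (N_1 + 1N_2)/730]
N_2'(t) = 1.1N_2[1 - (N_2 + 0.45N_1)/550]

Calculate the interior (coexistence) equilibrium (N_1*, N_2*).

Setting both brackets to zero gives the nullclines N_1 + 1N_2 = 730 and 0.45N_1 + N_2 = 550.
Substituting N_2 = 550 - 0.45N_1 into the first: N_1(1 - 1·0.45) = 730 - 1·550.
So N_1* = 180/0.55 = 327, and then N_2* = 550 - 0.45·327 = 403.

N_1* ≈ 327, N_2* ≈ 403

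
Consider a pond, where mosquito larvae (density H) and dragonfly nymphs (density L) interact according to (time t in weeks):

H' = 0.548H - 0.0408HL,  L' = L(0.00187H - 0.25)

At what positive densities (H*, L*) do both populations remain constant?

H* ≈ 134, L* ≈ 13.4

Set dL/dt = 0 with L > 0: 0.00187H - 0.25 = 0, so H* = 0.25/0.00187 = 134.
Set dH/dt = 0 with H > 0: 0.548 - 0.0408L = 0, so L* = 0.548/0.0408 = 13.4.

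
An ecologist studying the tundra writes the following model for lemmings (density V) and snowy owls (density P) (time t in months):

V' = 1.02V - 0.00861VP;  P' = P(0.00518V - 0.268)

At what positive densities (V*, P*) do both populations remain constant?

V* ≈ 51.7, P* ≈ 118

Set dP/dt = 0 with P > 0: 0.00518V - 0.268 = 0, so V* = 0.268/0.00518 = 51.7.
Set dV/dt = 0 with V > 0: 1.02 - 0.00861P = 0, so P* = 1.02/0.00861 = 118.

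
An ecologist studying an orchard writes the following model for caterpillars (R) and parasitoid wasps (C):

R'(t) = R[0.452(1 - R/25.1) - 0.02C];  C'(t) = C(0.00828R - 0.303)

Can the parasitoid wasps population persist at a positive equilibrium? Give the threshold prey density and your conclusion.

The predator equation gives dC/dt > 0 only when R > 0.303/0.00828 = 36.6.
Without the predator, R → K = 25.1. Since 25.1 < 36.6, the predator cannot invade.

Threshold R = 36.6; K < 36.6, so no, the predator goes extinct.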